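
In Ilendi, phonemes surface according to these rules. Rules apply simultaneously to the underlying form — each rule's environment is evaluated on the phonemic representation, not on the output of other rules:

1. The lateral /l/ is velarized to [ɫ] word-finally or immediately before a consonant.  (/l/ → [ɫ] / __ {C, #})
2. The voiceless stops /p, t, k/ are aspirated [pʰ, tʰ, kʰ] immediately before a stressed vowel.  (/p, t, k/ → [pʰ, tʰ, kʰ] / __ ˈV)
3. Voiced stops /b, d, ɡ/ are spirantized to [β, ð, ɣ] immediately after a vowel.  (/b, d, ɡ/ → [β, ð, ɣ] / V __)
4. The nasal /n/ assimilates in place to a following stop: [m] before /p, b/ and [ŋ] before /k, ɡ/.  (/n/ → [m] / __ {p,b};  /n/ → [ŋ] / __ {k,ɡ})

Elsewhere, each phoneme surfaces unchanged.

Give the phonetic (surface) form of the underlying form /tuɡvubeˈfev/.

[tuɣvuβeˈfev]

/t/ — word-initial; rule 2 does not apply here → [t].
/u/ — not in any rule's target class → [u].
/ɡ/ (between /u/ and /v/) occurs immediately after a vowel → [ɣ] by rule 3.
/v/ (between /ɡ/ and /u/): no rule targets it → [v].
/u/ (between /v/ and /b/) is unaffected → [u].
Rule 3 applies to /b/ (between /u/ and /e/: immediately after a vowel) → [β].
/e/ (between /b/ and /f/) is unaffected → [e].
/f/ (between /e/ and /e/) is unaffected → [f].
/e/ (between /f/ and /v/): no rule targets it → [e].
/v/ (word-final): no rule targets it → [v].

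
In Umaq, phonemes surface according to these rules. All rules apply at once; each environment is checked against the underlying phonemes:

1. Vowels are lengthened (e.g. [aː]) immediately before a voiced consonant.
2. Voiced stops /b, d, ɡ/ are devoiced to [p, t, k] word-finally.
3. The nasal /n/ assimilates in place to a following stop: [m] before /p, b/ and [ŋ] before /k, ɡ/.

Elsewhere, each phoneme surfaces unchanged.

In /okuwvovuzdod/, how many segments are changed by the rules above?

5

Segments that undergo a rule: /u/ → [uː] (rule 1); /o/ → [oː] (rule 1); /u/ → [uː] (rule 1); /o/ → [oː] (rule 1); /d/ → [t] (rule 2).
All other segments surface unchanged.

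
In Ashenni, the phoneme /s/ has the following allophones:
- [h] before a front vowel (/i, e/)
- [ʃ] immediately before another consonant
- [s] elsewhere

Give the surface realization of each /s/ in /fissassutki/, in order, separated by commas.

Occurrence 1 (position 3): immediately before another consonant → [ʃ].
Occurrence 2 (position 4): no conditioning environment matches → elsewhere allophone [s].
Occurrence 3 (position 6): immediately before another consonant → [ʃ].
Occurrence 4 (position 7): no conditioning environment matches → elsewhere allophone [s].

[ʃ], [s], [ʃ], [s]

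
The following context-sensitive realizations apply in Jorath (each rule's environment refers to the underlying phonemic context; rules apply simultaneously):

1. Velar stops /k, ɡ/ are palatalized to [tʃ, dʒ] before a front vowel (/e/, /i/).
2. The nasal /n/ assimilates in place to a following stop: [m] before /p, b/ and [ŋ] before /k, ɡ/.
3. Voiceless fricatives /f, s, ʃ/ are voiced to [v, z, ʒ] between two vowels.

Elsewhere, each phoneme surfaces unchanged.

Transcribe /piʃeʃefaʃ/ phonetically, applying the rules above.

/p/ (word-initial): no rule targets it → [p].
/i/ — not in any rule's target class → [i].
/ʃ/ (between /i/ and /e/) occurs between two vowels → [ʒ] by rule 3.
/e/ — not in any rule's target class → [e].
/ʃ/ meets the environment for rule 3 (between two vowels) → [ʒ].
/e/ stays [e].
/f/ (between /e/ and /a/) occurs between two vowels → [v] by rule 3.
/a/ (between /f/ and /ʃ/): no rule targets it → [a].
/ʃ/ (word-final) fails the environment for rule 3, so it stays [ʃ].

[piʒeʒevaʃ]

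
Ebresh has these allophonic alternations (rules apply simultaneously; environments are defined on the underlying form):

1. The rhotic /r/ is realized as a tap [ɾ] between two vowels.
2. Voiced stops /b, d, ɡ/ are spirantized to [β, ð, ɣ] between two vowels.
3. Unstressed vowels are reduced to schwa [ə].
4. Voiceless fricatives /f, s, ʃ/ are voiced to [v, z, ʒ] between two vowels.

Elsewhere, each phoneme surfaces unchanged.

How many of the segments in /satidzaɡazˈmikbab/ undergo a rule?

Segments that undergo a rule: /a/ → [ə] (rule 3); /i/ → [ə] (rule 3); /a/ → [ə] (rule 3); /ɡ/ → [ɣ] (rule 2); /a/ → [ə] (rule 3); /a/ → [ə] (rule 3).
All other segments surface unchanged.

6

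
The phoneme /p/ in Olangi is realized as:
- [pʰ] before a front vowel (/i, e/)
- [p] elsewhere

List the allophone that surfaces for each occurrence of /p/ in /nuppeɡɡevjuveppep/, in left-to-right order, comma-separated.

[p], [pʰ], [p], [pʰ], [p]

Occurrence 1 (position 3): no conditioning environment matches → elsewhere allophone [p].
Occurrence 2 (position 4): before a front vowel (/i, e/) → [pʰ].
Occurrence 3 (position 14): no conditioning environment matches → elsewhere allophone [p].
Occurrence 4 (position 15): before a front vowel (/i, e/) → [pʰ].
Occurrence 5 (position 17): no conditioning environment matches → elsewhere allophone [p].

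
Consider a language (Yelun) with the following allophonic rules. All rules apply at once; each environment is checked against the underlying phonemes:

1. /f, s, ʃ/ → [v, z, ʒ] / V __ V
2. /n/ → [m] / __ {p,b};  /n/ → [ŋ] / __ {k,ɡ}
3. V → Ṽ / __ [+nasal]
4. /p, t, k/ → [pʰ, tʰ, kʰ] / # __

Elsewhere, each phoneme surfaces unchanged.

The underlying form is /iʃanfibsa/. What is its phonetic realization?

/i/ (word-initial): rule 3 targets it, but not before a nasal consonant → unchanged [i].
/ʃ/ (between /i/ and /a/) occurs between two vowels → [ʒ] by rule 1.
/a/ meets the environment for rule 3 (before a nasal consonant) → [ã].
/n/ (between /a/ and /f/): rule 2 targets it, but not before a labial or velar stop → unchanged [n].
/f/ (between /n/ and /i/) is in the target of rule 1 but the environment (between two vowels) is not met → [f].
/i/ (between /f/ and /b/) fails the environment for rule 3, so it stays [i].
/b/ (between /i/ and /s/) is unaffected → [b].
/s/ (between /b/ and /a/) is in the target of rule 1 but the environment (between two vowels) is not met → [s].
/a/ (word-final) is in the target of rule 3 but the environment (before a nasal consonant) is not met → [a].

[iʒãnfibsa]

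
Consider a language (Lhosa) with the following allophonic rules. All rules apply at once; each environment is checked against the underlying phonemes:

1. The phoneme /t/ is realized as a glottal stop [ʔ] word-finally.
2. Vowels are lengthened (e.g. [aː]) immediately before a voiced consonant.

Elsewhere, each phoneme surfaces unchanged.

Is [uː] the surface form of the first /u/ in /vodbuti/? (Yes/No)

/u/ (between /b/ and /t/) is in the target of rule 2 but the environment (before a voiced consonant) is not met → [u].
The actual realization is [u], not [uː].

No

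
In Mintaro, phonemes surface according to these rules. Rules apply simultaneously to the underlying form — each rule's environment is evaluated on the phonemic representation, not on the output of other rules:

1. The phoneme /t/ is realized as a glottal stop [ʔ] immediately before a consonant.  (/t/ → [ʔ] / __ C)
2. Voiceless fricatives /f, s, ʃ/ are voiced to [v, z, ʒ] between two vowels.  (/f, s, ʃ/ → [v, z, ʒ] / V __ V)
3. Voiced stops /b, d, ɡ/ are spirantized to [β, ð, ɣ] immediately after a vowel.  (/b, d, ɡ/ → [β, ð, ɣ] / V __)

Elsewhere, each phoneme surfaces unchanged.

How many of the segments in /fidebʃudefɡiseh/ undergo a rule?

4

Segments that undergo a rule: /d/ → [ð] (rule 3); /b/ → [β] (rule 3); /d/ → [ð] (rule 3); /s/ → [z] (rule 2).
All other segments surface unchanged.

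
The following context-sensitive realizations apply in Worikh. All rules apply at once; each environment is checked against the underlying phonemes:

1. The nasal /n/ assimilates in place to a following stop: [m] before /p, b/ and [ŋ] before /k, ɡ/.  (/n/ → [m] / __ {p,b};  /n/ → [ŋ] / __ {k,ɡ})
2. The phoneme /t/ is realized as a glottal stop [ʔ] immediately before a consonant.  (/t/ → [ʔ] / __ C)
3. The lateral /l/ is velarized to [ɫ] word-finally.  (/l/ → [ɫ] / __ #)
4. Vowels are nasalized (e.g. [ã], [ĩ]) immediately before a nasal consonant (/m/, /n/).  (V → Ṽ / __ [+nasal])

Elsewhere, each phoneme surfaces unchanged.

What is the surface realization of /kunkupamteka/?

/k/ (word-initial): no rule targets it → [k].
Rule 4 applies to /u/ (between /k/ and /n/: before a nasal consonant) → [ũ].
/n/ (between /u/ and /k/): before a labial or velar stop, so rule 1 applies → [ŋ].
/k/ — not in any rule's target class → [k].
/u/ — between /k/ and /p/; rule 4 does not apply here → [u].
/p/ stays [p].
/a/ meets the environment for rule 4 (before a nasal consonant) → [ã].
/m/ — not in any rule's target class → [m].
/t/ (between /m/ and /e/): rule 2 targets it, but not immediately before a consonant → unchanged [t].
/e/ (between /t/ and /k/) is in the target of rule 4 but the environment (before a nasal consonant) is not met → [e].
/k/ (between /e/ and /a/) is unaffected → [k].
/a/ (word-final) is in the target of rule 4 but the environment (before a nasal consonant) is not met → [a].

[kũŋkupãmteka]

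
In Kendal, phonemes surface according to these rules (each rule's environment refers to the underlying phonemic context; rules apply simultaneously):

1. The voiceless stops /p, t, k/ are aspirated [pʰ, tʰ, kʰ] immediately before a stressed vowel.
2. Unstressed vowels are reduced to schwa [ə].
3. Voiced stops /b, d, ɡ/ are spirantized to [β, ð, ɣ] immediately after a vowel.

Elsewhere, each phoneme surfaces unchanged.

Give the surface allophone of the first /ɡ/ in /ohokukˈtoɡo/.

/ɡ/ meets the environment for rule 3 (immediately after a vowel) → [ɣ].

[ɣ]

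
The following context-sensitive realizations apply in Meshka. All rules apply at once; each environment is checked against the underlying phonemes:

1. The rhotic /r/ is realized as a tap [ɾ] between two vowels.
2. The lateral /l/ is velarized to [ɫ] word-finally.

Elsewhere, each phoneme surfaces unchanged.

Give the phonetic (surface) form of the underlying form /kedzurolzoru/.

/k/ (word-initial) is unaffected → [k].
/e/ stays [e].
/d/ (between /e/ and /z/) is unaffected → [d].
/z/ — not in any rule's target class → [z].
/u/ (between /z/ and /r/) is unaffected → [u].
/r/ (between /u/ and /o/): between two vowels, so rule 1 applies → [ɾ].
/o/ (between /r/ and /l/) is unaffected → [o].
/l/ (between /o/ and /z/) fails the environment for rule 2, so it stays [l].
/z/ stays [z].
/o/ (between /z/ and /r/): no rule targets it → [o].
/r/ (between /o/ and /u/) occurs between two vowels → [ɾ] by rule 1.
/u/ (word-final): no rule targets it → [u].

[kedzuɾolzoɾu]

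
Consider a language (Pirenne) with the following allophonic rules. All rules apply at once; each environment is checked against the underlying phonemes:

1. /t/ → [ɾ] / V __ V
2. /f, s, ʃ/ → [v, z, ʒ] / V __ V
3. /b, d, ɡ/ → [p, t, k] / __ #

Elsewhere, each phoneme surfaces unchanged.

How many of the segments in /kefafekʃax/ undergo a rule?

Segments that undergo a rule: /f/ → [v] (rule 2); /f/ → [v] (rule 2).
All other segments surface unchanged.

2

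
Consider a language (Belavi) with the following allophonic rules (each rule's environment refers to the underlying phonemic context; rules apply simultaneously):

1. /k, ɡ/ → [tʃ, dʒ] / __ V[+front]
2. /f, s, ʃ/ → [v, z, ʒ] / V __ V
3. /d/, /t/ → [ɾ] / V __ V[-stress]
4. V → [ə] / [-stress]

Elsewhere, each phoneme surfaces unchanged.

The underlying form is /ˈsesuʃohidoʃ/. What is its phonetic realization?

[ˈsezəʒəhəɾəʃ]

/s/ (word-initial) is in the target of rule 2 but the environment (between two vowels) is not met → [s].
/e/ (between /s/ and /s/): rule 4 targets it, but not in an unstressed syllable → unchanged [e].
/s/ meets the environment for rule 2 (between two vowels) → [z].
/u/ — between /s/ and /ʃ/, in an unstressed syllable — surfaces as [ə] (rule 4).
/ʃ/ (between /u/ and /o/): between two vowels, so rule 2 applies → [ʒ].
Rule 4 applies to /o/ (between /ʃ/ and /h/: in an unstressed syllable) → [ə].
/i/ (between /h/ and /d/) occurs in an unstressed syllable → [ə] by rule 4.
/d/ (between /i/ and /o/): between a vowel and a following unstressed vowel, so rule 3 applies → [ɾ].
/o/ (between /d/ and /ʃ/) occurs in an unstressed syllable → [ə] by rule 4.
/ʃ/ (word-final) fails the environment for rule 2, so it stays [ʃ].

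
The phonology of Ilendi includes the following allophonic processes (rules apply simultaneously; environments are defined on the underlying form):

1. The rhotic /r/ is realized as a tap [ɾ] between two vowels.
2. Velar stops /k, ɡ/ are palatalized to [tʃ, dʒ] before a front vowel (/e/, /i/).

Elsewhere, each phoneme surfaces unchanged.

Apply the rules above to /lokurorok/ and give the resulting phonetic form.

[lokuɾoɾok]

/l/ (word-initial): no rule targets it → [l].
/o/ — not in any rule's target class → [o].
/k/ (between /o/ and /u/): rule 2 targets it, but not before a front vowel → unchanged [k].
/u/ — not in any rule's target class → [u].
/r/ (between /u/ and /o/) occurs between two vowels → [ɾ] by rule 1.
/o/ (between /r/ and /r/) is unaffected → [o].
/r/ — between /o/ and /o/, between two vowels — surfaces as [ɾ] (rule 1).
/o/ — not in any rule's target class → [o].
/k/ — word-final; rule 2 does not apply here → [k].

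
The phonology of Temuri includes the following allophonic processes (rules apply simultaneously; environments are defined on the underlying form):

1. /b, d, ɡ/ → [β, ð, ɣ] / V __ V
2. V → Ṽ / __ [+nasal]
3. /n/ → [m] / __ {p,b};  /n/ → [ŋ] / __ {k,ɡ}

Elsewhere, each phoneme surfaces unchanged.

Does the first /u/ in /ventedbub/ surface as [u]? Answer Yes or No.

/u/ (between /b/ and /b/) is in the target of rule 2 but the environment (before a nasal consonant) is not met → [u].
The actual realization is [u], which matches [u].

Yes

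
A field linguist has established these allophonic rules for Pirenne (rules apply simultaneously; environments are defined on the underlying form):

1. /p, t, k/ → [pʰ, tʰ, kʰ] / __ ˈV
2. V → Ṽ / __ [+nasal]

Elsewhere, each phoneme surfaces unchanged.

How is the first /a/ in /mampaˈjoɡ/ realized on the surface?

/a/ (between /m/ and /m/): before a nasal consonant, so rule 2 applies → [ã].

[ã]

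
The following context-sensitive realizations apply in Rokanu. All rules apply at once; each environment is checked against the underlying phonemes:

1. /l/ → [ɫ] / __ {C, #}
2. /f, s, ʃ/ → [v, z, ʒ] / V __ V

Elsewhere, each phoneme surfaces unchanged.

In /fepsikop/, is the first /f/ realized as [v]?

/f/ — word-initial; rule 2 does not apply here → [f].
The actual realization is [f], not [v].

No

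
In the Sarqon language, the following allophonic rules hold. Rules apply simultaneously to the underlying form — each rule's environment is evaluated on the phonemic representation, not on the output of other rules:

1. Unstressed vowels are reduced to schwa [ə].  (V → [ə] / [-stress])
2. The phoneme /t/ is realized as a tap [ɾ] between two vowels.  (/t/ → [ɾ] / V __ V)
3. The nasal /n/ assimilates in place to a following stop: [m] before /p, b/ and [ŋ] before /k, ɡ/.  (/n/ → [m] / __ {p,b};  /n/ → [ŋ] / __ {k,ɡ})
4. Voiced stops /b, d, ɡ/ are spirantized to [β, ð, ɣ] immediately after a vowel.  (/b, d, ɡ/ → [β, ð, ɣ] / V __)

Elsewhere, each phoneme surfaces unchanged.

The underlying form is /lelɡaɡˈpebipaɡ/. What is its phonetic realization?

/l/ stays [l].
/e/ (between /l/ and /l/): in an unstressed syllable, so rule 1 applies → [ə].
/l/ — not in any rule's target class → [l].
/ɡ/ (between /l/ and /a/) fails the environment for rule 4, so it stays [ɡ].
/a/ meets the environment for rule 1 (in an unstressed syllable) → [ə].
Rule 4 applies to /ɡ/ (between /a/ and /p/: immediately after a vowel) → [ɣ].
/p/ — not in any rule's target class → [p].
/e/ — between /p/ and /b/; rule 1 does not apply here → [e].
/b/ meets the environment for rule 4 (immediately after a vowel) → [β].
/i/ meets the environment for rule 1 (in an unstressed syllable) → [ə].
/p/ stays [p].
/a/ — between /p/ and /ɡ/, in an unstressed syllable — surfaces as [ə] (rule 1).
/ɡ/ (word-final) occurs immediately after a vowel → [ɣ] by rule 4.

[ləlɡəɣˈpeβəpəɣ]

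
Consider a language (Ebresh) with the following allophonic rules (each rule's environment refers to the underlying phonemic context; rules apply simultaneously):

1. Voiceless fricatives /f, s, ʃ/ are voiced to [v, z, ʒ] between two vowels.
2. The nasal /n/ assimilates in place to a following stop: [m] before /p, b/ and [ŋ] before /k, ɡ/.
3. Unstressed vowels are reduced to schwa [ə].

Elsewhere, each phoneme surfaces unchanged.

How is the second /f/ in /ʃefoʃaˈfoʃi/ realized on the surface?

[v]

/f/ (between /a/ and /o/) occurs between two vowels → [v] by rule 1.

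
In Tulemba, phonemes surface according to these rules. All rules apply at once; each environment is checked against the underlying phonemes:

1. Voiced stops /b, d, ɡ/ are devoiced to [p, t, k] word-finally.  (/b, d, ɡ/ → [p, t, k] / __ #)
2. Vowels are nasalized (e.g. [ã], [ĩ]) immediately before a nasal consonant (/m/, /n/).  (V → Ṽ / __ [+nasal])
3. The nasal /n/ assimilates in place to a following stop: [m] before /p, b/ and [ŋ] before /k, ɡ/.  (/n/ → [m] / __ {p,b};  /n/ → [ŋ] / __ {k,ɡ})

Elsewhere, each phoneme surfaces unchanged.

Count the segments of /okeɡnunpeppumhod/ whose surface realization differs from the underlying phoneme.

4

Segments that undergo a rule: /u/ → [ũ] (rule 2); /n/ → [m] (rule 3); /u/ → [ũ] (rule 2); /d/ → [t] (rule 1).
All other segments surface unchanged.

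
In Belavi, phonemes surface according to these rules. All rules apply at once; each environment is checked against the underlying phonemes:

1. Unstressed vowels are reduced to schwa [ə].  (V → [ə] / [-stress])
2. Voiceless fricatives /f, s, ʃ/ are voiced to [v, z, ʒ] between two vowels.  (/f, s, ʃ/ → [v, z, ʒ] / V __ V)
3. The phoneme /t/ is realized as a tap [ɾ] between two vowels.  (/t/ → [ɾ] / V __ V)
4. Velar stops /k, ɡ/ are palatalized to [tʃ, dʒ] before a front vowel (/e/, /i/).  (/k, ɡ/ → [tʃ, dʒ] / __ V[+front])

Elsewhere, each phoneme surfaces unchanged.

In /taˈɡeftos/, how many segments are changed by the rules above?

3

Segments that undergo a rule: /a/ → [ə] (rule 1); /ɡ/ → [dʒ] (rule 4); /o/ → [ə] (rule 1).
All other segments surface unchanged.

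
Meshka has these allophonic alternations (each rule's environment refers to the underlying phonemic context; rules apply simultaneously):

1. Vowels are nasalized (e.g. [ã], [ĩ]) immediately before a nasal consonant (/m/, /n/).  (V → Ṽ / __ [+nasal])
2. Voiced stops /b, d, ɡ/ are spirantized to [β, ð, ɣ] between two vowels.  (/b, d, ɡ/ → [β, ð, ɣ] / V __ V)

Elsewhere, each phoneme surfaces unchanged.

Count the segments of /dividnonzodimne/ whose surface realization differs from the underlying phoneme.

Segments that undergo a rule: /o/ → [õ] (rule 1); /d/ → [ð] (rule 2); /i/ → [ĩ] (rule 1).
All other segments surface unchanged.

3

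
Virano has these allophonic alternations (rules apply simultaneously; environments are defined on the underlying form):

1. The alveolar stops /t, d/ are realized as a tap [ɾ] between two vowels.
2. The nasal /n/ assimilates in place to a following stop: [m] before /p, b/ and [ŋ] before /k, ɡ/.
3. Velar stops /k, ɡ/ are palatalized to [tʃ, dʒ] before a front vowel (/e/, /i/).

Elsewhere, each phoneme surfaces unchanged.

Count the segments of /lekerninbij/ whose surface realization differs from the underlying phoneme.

2

Segments that undergo a rule: /k/ → [tʃ] (rule 3); /n/ → [m] (rule 2).
All other segments surface unchanged.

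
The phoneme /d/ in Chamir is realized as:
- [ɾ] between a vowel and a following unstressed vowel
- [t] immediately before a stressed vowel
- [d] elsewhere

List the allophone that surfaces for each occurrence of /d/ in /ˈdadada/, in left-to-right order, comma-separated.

Occurrence 1 (position 1): immediately before a stressed vowel → [t].
Occurrence 2 (position 3): between a vowel and a following unstressed vowel → [ɾ].
Occurrence 3 (position 5): between a vowel and a following unstressed vowel → [ɾ].

[t], [ɾ], [ɾ]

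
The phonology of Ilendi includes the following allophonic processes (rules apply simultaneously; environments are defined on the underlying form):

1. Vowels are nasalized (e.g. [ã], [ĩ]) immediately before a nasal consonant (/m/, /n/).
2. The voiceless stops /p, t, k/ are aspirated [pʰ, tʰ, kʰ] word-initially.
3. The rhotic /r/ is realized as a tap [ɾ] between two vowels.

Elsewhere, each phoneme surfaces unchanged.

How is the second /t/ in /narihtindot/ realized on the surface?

[t]

/t/ (word-final) is in the target of rule 2 but the environment (word-initially) is not met → [t].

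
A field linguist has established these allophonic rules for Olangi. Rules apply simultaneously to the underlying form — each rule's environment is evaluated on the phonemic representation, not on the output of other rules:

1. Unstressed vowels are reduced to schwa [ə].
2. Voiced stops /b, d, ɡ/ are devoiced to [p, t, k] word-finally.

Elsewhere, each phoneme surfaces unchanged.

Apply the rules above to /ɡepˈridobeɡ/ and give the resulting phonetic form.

[ɡəpˈridəbək]

/ɡ/ (word-initial): rule 2 targets it, but not word-finally → unchanged [ɡ].
/e/ (between /ɡ/ and /p/): in an unstressed syllable, so rule 1 applies → [ə].
/p/ — not in any rule's target class → [p].
/r/ — not in any rule's target class → [r].
/i/ (between /r/ and /d/) fails the environment for rule 1, so it stays [i].
/d/ (between /i/ and /o/) fails the environment for rule 2, so it stays [d].
/o/ (between /d/ and /b/): in an unstressed syllable, so rule 1 applies → [ə].
/b/ (between /o/ and /e/): rule 2 targets it, but not word-finally → unchanged [b].
/e/ (between /b/ and /ɡ/) occurs in an unstressed syllable → [ə] by rule 1.
/ɡ/ (word-final) occurs word-finally → [k] by rule 2.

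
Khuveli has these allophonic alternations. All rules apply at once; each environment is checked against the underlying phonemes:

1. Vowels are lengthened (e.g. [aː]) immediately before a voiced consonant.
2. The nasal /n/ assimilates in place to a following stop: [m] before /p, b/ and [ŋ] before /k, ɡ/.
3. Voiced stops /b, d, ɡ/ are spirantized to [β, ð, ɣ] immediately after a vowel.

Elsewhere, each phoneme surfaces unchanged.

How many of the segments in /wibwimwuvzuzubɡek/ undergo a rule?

7

Segments that undergo a rule: /i/ → [iː] (rule 1); /b/ → [β] (rule 3); /i/ → [iː] (rule 1); /u/ → [uː] (rule 1); /u/ → [uː] (rule 1); /u/ → [uː] (rule 1); /b/ → [β] (rule 3).
All other segments surface unchanged.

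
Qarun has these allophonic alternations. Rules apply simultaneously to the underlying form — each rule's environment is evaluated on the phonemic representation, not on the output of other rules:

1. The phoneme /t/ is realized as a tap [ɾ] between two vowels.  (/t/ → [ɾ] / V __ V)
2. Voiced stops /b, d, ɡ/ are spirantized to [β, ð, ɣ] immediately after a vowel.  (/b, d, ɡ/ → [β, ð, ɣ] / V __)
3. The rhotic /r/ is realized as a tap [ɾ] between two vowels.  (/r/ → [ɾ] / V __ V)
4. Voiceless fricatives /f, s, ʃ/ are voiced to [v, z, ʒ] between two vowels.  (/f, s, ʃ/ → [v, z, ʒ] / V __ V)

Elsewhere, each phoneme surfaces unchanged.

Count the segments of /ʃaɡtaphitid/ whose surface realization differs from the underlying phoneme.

Segments that undergo a rule: /ɡ/ → [ɣ] (rule 2); /t/ → [ɾ] (rule 1); /d/ → [ð] (rule 2).
All other segments surface unchanged.

3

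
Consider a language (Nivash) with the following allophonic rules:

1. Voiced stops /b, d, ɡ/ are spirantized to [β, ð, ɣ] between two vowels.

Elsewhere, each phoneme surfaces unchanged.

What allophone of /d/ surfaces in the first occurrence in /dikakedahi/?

/d/ (word-initial) fails the environment for rule 1, so it stays [d].

[d]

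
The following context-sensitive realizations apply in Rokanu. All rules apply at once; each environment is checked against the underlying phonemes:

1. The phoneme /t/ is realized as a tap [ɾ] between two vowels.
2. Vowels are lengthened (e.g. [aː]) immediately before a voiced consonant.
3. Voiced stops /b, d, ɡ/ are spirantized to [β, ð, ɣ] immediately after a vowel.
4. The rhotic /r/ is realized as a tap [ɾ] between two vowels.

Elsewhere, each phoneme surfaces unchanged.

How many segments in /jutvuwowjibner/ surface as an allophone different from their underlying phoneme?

Segments that undergo a rule: /u/ → [uː] (rule 2); /o/ → [oː] (rule 2); /i/ → [iː] (rule 2); /b/ → [β] (rule 3); /e/ → [eː] (rule 2).
All other segments surface unchanged.

5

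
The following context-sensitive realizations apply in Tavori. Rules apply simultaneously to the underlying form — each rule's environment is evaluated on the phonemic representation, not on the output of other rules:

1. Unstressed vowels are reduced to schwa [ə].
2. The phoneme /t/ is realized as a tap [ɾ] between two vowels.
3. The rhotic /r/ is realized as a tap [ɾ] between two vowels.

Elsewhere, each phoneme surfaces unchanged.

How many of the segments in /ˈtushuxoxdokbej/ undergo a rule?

Segments that undergo a rule: /u/ → [ə] (rule 1); /o/ → [ə] (rule 1); /o/ → [ə] (rule 1); /e/ → [ə] (rule 1).
All other segments surface unchanged.

4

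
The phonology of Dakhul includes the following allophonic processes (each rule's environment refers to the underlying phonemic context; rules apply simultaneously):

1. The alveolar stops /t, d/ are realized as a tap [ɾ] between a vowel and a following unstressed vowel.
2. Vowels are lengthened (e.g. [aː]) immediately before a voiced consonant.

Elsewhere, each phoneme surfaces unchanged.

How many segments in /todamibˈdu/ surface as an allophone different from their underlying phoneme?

Segments that undergo a rule: /o/ → [oː] (rule 2); /d/ → [ɾ] (rule 1); /a/ → [aː] (rule 2); /i/ → [iː] (rule 2).
All other segments surface unchanged.

4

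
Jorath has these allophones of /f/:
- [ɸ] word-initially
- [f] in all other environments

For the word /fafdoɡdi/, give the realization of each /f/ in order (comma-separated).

Occurrence 1 (position 1): word-initially → [ɸ].
Occurrence 2 (position 3): no conditioning environment matches → elsewhere allophone [f].

[ɸ], [f]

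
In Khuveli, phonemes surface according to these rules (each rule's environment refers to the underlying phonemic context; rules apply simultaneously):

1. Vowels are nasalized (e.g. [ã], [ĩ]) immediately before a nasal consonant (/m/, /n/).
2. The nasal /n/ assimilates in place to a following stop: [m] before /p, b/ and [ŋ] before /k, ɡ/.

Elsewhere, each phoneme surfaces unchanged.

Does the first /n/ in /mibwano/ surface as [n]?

Yes

/n/ (between /a/ and /o/) is in the target of rule 2 but the environment (before a labial or velar stop) is not met → [n].
The actual realization is [n], which matches [n].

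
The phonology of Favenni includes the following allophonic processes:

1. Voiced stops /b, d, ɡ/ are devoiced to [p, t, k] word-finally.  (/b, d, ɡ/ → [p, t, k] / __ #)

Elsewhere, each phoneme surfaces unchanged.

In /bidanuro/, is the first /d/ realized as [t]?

No

/d/ (between /i/ and /a/): rule 1 targets it, but not word-finally → unchanged [d].
The actual realization is [d], not [t].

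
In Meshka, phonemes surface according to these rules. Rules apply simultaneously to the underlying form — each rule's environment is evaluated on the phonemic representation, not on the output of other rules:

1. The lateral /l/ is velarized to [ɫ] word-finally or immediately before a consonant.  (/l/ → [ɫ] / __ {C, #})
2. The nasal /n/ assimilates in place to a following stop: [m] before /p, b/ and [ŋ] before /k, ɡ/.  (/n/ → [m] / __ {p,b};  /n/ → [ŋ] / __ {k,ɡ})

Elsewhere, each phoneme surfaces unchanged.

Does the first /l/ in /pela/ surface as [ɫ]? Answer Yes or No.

No

/l/ — between /e/ and /a/; rule 1 does not apply here → [l].
The actual realization is [l], not [ɫ].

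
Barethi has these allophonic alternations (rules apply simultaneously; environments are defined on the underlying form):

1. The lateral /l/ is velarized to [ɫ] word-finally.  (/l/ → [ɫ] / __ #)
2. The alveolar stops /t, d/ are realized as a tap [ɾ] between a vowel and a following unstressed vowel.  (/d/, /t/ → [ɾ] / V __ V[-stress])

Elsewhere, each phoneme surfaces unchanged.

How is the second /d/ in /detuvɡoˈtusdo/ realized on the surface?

/d/ (between /s/ and /o/) fails the environment for rule 2, so it stays [d].

[d]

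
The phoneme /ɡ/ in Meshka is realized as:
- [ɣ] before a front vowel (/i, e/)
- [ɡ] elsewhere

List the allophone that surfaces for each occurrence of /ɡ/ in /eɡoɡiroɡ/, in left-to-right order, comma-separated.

[ɡ], [ɣ], [ɡ]

Occurrence 1 (position 2): no conditioning environment matches → elsewhere allophone [ɡ].
Occurrence 2 (position 4): before a front vowel (/i, e/) → [ɣ].
Occurrence 3 (position 8): no conditioning environment matches → elsewhere allophone [ɡ].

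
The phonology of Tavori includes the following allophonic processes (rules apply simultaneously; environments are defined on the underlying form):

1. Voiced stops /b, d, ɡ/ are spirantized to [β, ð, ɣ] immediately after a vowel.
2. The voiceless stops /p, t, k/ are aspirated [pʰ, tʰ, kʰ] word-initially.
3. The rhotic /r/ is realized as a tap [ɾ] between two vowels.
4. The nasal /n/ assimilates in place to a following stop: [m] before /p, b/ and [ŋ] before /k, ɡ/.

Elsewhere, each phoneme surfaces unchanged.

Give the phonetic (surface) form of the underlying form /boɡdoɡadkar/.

/b/ (word-initial) fails the environment for rule 1, so it stays [b].
/o/ (between /b/ and /ɡ/): no rule targets it → [o].
/ɡ/ (between /o/ and /d/) occurs immediately after a vowel → [ɣ] by rule 1.
/d/ (between /ɡ/ and /o/) is in the target of rule 1 but the environment (immediately after a vowel) is not met → [d].
/o/ — not in any rule's target class → [o].
/ɡ/ — between /o/ and /a/, immediately after a vowel — surfaces as [ɣ] (rule 1).
/a/ (between /ɡ/ and /d/) is unaffected → [a].
/d/ (between /a/ and /k/) occurs immediately after a vowel → [ð] by rule 1.
/k/ (between /d/ and /a/) is in the target of rule 2 but the environment (word-initially) is not met → [k].
/a/ (between /k/ and /r/): no rule targets it → [a].
/r/ (word-final): rule 3 targets it, but not between two vowels → unchanged [r].

[boɣdoɣaðkar]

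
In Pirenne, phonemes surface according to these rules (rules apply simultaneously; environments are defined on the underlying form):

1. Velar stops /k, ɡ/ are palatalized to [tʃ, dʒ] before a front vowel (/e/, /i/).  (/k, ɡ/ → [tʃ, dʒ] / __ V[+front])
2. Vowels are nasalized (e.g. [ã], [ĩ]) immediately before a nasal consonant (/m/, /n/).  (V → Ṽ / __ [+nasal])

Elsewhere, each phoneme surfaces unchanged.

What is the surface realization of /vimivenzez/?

/v/ (word-initial): no rule targets it → [v].
/i/ (between /v/ and /m/) occurs before a nasal consonant → [ĩ] by rule 2.
/m/ (between /i/ and /i/): no rule targets it → [m].
/i/ — between /m/ and /v/; rule 2 does not apply here → [i].
/v/ (between /i/ and /e/): no rule targets it → [v].
/e/ meets the environment for rule 2 (before a nasal consonant) → [ẽ].
/n/ (between /e/ and /z/) is unaffected → [n].
/z/ stays [z].
/e/ — between /z/ and /z/; rule 2 does not apply here → [e].
/z/ (word-final) is unaffected → [z].

[vĩmivẽnzez]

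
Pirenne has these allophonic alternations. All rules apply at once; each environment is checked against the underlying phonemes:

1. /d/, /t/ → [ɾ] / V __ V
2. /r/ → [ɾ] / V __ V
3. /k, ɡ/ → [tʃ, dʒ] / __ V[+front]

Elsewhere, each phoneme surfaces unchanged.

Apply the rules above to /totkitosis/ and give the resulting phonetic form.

[tottʃiɾosis]

/t/ — word-initial; rule 1 does not apply here → [t].
/o/ (between /t/ and /t/) is unaffected → [o].
/t/ (between /o/ and /k/) is in the target of rule 1 but the environment (between two vowels) is not met → [t].
/k/ meets the environment for rule 3 (before a front vowel) → [tʃ].
/i/ (between /k/ and /t/) is unaffected → [i].
/t/ (between /i/ and /o/) occurs between two vowels → [ɾ] by rule 1.
/o/ (between /t/ and /s/): no rule targets it → [o].
/s/ — not in any rule's target class → [s].
/i/ (between /s/ and /s/): no rule targets it → [i].
/s/ (word-final): no rule targets it → [s].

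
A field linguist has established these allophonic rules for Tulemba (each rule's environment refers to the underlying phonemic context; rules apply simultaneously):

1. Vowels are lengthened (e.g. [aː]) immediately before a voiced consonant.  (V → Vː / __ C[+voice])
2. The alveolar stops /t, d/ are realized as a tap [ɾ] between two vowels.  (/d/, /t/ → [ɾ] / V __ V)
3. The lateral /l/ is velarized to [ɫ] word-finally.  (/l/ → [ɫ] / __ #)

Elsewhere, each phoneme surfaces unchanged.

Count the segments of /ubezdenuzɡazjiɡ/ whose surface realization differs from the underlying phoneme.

6

Segments that undergo a rule: /u/ → [uː] (rule 1); /e/ → [eː] (rule 1); /e/ → [eː] (rule 1); /u/ → [uː] (rule 1); /a/ → [aː] (rule 1); /i/ → [iː] (rule 1).
All other segments surface unchanged.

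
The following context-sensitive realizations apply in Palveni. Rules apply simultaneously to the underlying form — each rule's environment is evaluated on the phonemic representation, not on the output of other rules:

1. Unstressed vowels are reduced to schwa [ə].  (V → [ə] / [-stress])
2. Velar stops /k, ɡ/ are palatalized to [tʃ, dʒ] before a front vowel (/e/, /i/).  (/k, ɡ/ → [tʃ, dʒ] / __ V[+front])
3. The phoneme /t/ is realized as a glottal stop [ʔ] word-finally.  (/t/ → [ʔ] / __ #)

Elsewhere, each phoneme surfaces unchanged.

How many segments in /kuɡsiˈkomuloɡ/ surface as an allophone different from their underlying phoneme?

4

Segments that undergo a rule: /u/ → [ə] (rule 1); /i/ → [ə] (rule 1); /u/ → [ə] (rule 1); /o/ → [ə] (rule 1).
All other segments surface unchanged.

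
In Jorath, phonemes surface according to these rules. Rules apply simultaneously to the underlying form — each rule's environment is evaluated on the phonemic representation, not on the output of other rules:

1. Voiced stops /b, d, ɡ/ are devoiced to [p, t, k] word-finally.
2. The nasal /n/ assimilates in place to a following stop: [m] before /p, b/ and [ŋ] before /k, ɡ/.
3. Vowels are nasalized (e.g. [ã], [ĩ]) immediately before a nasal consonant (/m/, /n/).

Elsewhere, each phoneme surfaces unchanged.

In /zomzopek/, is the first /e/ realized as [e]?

Yes

/e/ (between /p/ and /k/): rule 3 targets it, but not before a nasal consonant → unchanged [e].
The actual realization is [e], which matches [e].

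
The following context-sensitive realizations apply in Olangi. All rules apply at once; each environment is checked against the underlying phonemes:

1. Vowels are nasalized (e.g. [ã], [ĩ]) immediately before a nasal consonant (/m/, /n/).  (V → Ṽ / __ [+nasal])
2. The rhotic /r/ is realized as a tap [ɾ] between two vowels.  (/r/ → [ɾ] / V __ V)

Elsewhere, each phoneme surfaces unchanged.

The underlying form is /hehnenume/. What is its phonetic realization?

[hehnẽnũme]

/h/ — not in any rule's target class → [h].
/e/ — between /h/ and /h/; rule 1 does not apply here → [e].
/h/ — not in any rule's target class → [h].
/n/ (between /h/ and /e/) is unaffected → [n].
Rule 1 applies to /e/ (between /n/ and /n/: before a nasal consonant) → [ẽ].
/n/ stays [n].
/u/ meets the environment for rule 1 (before a nasal consonant) → [ũ].
/m/ — not in any rule's target class → [m].
/e/ (word-final): rule 1 targets it, but not before a nasal consonant → unchanged [e].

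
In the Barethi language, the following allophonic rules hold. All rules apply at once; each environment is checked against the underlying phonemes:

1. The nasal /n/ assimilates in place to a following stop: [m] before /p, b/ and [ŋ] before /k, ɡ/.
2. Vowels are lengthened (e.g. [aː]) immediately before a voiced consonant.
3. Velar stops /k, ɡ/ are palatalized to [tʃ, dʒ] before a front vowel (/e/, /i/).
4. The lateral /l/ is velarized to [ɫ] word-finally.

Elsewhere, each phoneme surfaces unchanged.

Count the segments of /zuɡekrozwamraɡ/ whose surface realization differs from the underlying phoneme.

Segments that undergo a rule: /u/ → [uː] (rule 2); /ɡ/ → [dʒ] (rule 3); /o/ → [oː] (rule 2); /a/ → [aː] (rule 2); /a/ → [aː] (rule 2).
All other segments surface unchanged.

5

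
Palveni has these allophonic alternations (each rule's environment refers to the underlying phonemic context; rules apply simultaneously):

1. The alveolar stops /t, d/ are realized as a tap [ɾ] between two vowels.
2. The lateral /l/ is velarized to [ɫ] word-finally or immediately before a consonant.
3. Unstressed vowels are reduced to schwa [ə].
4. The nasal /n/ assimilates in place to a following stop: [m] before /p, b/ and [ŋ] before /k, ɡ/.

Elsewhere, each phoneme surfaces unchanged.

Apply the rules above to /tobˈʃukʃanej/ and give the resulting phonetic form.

/t/ (word-initial): rule 1 targets it, but not between two vowels → unchanged [t].
/o/ (between /t/ and /b/): in an unstressed syllable, so rule 3 applies → [ə].
/u/ (between /ʃ/ and /k/) is in the target of rule 3 but the environment (in an unstressed syllable) is not met → [u].
/a/ (between /ʃ/ and /n/): in an unstressed syllable, so rule 3 applies → [ə].
/n/ (between /a/ and /e/) fails the environment for rule 4, so it stays [n].
/e/ meets the environment for rule 3 (in an unstressed syllable) → [ə].

[təbˈʃukʃənəj]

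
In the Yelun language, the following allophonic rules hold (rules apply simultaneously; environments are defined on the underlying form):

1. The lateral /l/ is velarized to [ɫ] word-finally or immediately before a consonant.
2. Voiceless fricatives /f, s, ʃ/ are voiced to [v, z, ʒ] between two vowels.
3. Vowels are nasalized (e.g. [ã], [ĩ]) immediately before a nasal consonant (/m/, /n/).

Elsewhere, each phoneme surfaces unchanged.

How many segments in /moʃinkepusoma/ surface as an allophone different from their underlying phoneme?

4

Segments that undergo a rule: /ʃ/ → [ʒ] (rule 2); /i/ → [ĩ] (rule 3); /s/ → [z] (rule 2); /o/ → [õ] (rule 3).
All other segments surface unchanged.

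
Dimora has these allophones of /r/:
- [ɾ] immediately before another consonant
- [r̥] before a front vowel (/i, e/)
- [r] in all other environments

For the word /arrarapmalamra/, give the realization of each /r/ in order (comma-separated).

[ɾ], [r], [r], [r]

Occurrence 1 (position 2): immediately before another consonant → [ɾ].
Occurrence 2 (position 3): no conditioning environment matches → elsewhere allophone [r].
Occurrence 3 (position 5): no conditioning environment matches → elsewhere allophone [r].
Occurrence 4 (position 13): no conditioning environment matches → elsewhere allophone [r].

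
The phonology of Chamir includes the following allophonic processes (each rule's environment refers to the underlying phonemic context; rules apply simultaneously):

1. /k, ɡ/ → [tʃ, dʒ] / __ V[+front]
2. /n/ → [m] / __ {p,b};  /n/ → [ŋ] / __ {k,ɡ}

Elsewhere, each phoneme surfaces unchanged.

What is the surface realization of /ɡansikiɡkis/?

/ɡ/ (word-initial): rule 1 targets it, but not before a front vowel → unchanged [ɡ].
/a/ (between /ɡ/ and /n/): no rule targets it → [a].
/n/ (between /a/ and /s/) fails the environment for rule 2, so it stays [n].
/s/ (between /n/ and /i/) is unaffected → [s].
/i/ (between /s/ and /k/): no rule targets it → [i].
/k/ meets the environment for rule 1 (before a front vowel) → [tʃ].
/i/ (between /k/ and /ɡ/): no rule targets it → [i].
/ɡ/ (between /i/ and /k/): rule 1 targets it, but not before a front vowel → unchanged [ɡ].
/k/ (between /ɡ/ and /i/) occurs before a front vowel → [tʃ] by rule 1.
/i/ stays [i].
/s/ — not in any rule's target class → [s].

[ɡansitʃiɡtʃis]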